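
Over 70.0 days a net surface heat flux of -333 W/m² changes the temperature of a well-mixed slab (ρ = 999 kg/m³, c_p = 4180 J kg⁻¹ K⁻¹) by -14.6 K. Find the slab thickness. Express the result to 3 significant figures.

Heat input Q = F Δt = -333 × 6.05×10^6 s = -2.01×10^9 J/m².
Required areal heat capacity C = Q / ΔT = 1.38×10^8 J/(m²·K).
Depth D = C / (ρ c_p) = 1.38×10^8 / (999 × 4180) = 33.0 m.

33.0 m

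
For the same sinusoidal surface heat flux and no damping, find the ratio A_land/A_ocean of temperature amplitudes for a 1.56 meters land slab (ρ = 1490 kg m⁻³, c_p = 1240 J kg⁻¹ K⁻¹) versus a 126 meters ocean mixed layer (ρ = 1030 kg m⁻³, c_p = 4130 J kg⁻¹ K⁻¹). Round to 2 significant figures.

C_ocean = 1030 × 4130 × 126 = 5.36×10^8 J/(m²·K).
C_land = 1490 × 1240 × 1.56 = 2.88×10^6 J/(m²·K).
Undamped amplitude ∝ 1/C, so A_land/A_ocean = C_ocean/C_land = 186.

190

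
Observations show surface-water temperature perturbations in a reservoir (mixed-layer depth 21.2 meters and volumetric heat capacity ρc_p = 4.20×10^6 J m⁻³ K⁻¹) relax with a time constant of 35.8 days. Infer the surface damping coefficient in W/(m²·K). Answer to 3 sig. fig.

28.8

Areal heat capacity C = ρc_p × D = 4.20×10^6 × 21.2 = 8.90×10^7 J/(m²·K).
τ = 35.8 days = 3.09×10^6 s.
λ = C / τ = 8.90×10^7 / 3.09×10^6 = 28.8 W/(m²·K).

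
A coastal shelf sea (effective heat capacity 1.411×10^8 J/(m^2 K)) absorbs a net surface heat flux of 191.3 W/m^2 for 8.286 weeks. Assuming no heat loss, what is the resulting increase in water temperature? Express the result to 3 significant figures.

Areal heat capacity C = 1.411×10^8 J/(m^2 K) (given).
Net heat input Q = F Δt = 191.3 × (8.286 weeks × 6.048×10^5 s/week) = 9.59×10^8 J/m².
ΔT = Q / C = 9.59×10^8 / 1.41×10^8 = 6.79 K.

6.79 K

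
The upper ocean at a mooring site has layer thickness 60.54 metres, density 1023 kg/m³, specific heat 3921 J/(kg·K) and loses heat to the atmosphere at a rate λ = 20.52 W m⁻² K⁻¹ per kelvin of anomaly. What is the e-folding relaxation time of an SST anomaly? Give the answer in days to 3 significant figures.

Areal heat capacity C = ρ c_p D = 1023 × 3921 × 60.54 = 2.43×10^8 J/(m^2 K).
Relaxation time τ = C / λ = 2.43×10^8 / 20.52 = 1.18×10^7 s.
In days: 1.18×10^7 s / (86400 s/day) = 137 days.

137 days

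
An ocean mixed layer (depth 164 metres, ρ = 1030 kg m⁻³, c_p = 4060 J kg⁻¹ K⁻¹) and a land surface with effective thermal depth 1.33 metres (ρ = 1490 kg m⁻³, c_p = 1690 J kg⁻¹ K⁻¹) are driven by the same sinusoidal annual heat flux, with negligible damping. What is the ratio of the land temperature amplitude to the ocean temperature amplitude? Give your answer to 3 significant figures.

C_ocean = 1030 × 4060 × 164 = 6.86×10^8 J/(m²·K).
C_land = 1490 × 1690 × 1.33 = 3.35×10^6 J/(m²·K).
Undamped amplitude ∝ 1/C, so A_land/A_ocean = C_ocean/C_land = 205.

205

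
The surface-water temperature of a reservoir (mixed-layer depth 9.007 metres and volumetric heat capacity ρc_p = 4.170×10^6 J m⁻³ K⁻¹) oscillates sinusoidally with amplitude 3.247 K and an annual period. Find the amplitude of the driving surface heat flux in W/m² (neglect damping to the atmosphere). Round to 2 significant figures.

24

Areal heat capacity C = ρc_p × D = 4.170×10^6 × 9.007 = 3.76×10^7 J m⁻² K⁻¹.
ω = 2π / 3.15×10^7 s = 1.99×10^-7 s⁻¹.
Cω = 3.76×10^7 × 1.99×10^-7 = 7.48 W/(m²·K).
F₀ = A × Cω = 3.247 × 7.48 = 24.3 W/m².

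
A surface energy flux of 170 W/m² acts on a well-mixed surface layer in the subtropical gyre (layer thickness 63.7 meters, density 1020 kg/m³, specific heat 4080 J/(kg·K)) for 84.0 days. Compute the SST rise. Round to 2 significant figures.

Areal heat capacity C = ρ c_p D = 1020 × 4080 × 63.7 = 2.65×10^8 J/(m²·K).
Net heat input Q = F Δt = 170 × (84.0 days × 86400 s/day) = 1.23×10^9 J/m².
ΔT = Q / C = 1.23×10^9 / 2.65×10^8 = 4.65 K.

4.7 K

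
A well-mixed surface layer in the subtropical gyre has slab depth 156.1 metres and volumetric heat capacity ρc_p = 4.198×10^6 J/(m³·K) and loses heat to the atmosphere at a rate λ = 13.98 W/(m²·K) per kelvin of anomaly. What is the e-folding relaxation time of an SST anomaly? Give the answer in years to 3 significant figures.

Areal heat capacity C = ρc_p × D = 4.198×10^6 × 156.1 = 6.55×10^8 J/(m^2 K).
Relaxation time τ = C / λ = 6.55×10^8 / 13.98 = 4.69×10^7 s.
In years: 4.69×10^7 s / (3.156×10^7 s/year) = 1.49 years.

1.49 years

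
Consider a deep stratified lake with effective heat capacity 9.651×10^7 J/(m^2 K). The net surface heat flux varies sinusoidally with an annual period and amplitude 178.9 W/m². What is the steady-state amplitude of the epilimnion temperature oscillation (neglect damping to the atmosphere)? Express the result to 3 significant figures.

9.30 K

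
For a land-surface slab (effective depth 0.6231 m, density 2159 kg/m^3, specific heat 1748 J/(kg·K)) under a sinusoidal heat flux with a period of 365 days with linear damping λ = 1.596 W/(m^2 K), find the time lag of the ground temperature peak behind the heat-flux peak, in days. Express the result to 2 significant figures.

17 days

Areal heat capacity C = ρ c_p D = 2159 × 1748 × 0.6231 = 2.35×10^6 J/(m^2 K).
ω = 2π / 3.15×10^7 s = 1.99×10^-7 s⁻¹.
Phase lag φ = arctan(Cω/λ) = arctan(0.469/1.596) = 0.286 rad.
Time lag = φ / ω = 0.286 / 1.99×10^-7 = 1.43×10^6 s = 16.6 days.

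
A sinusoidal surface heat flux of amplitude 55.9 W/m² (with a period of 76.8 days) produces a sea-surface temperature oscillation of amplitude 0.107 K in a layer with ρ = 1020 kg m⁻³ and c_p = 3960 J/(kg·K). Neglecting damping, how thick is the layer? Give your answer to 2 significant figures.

ω = 2π / 6.64×10^6 s = 9.47×10^-7 s⁻¹.
Required C = F₀ / (A ω) = 55.9 / (0.107 × 9.47×10^-7) = 5.52×10^8 J/(m²·K).
D = C / (ρ c_p) = 5.52×10^8 / (1020 × 3960) = 137 m.

140 m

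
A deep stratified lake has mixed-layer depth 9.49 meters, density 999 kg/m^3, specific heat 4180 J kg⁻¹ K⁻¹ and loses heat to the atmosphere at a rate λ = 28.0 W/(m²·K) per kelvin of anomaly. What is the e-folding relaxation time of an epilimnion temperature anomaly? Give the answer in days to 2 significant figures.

Areal heat capacity C = ρ c_p D = 999 × 4180 × 9.49 = 3.96×10^7 J m⁻² K⁻¹.
Relaxation time τ = C / λ = 3.96×10^7 / 28.0 = 1.42×10^6 s.
In days: 1.42×10^6 s / (86400 s/day) = 16.4 days.

16 days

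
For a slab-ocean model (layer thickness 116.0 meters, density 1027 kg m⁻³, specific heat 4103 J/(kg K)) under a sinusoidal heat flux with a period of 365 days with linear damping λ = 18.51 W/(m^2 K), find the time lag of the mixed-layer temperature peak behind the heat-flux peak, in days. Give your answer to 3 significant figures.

80.3 days

Areal heat capacity C = ρ c_p D = 1027 × 4103 × 116.0 = 4.89×10^8 J/(m²·K).
ω = 2π / 3.15×10^7 s = 1.99×10^-7 s⁻¹.
Phase lag φ = arctan(Cω/λ) = arctan(97.4/18.51) = 1.38 rad.
Time lag = φ / ω = 1.38 / 1.99×10^-7 = 6.94×10^6 s = 80.3 days.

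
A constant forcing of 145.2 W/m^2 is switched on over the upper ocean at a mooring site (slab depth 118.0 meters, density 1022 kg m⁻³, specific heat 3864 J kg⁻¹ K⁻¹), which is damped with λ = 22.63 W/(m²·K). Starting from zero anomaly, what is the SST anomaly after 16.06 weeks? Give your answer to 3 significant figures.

2.41 K

Areal heat capacity C = ρ c_p D = 1022 × 3864 × 118.0 = 4.66×10^8 J m⁻² K⁻¹.
τ = C / λ = 4.66×10^8 / 22.63 = 2.06×10^7 s.
Equilibrium anomaly ΔT_eq = F / λ = 145.2 / 22.63 = 6.42 K.
t = 16.06 weeks = 9.71×10^6 s, so t/τ = 0.472.
ΔT(t) = ΔT_eq (1 − e^(−t/τ)) = 6.42 × (1 − e^−0.472) = 2.41 K.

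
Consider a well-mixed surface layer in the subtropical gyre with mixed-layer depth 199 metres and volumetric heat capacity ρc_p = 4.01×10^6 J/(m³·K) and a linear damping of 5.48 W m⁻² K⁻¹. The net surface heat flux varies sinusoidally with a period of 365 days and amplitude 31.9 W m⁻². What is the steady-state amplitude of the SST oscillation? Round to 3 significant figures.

0.201 K

Areal heat capacity C = ρc_p × D = 4.01×10^6 × 199 = 7.98×10^8 J m⁻² K⁻¹.
Angular frequency ω = 2π / T = 2π / 3.15×10^7 s = 1.99×10^-7 s⁻¹.
√((Cω)² + λ²) = √((159)² + 5.48²) = 159 W/(m²·K).
Amplitude A = F₀ / √((Cω)²+λ²) = 31.9 / 159 = 0.201 K.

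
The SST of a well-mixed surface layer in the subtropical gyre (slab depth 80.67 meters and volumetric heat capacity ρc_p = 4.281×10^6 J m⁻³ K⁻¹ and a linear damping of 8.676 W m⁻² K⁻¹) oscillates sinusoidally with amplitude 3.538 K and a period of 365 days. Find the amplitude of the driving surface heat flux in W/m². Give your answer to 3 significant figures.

Areal heat capacity C = ρc_p × D = 4.281×10^6 × 80.67 = 3.45×10^8 J/(m^2 K).
ω = 2π / 3.15×10^7 s = 1.99×10^-7 s⁻¹.
√((Cω)² + λ²) = √((68.8)² + 8.676²) = 69.4 W/(m²·K).
F₀ = A × √((Cω)²+λ²) = 3.538 × 69.4 = 245 W/m².

245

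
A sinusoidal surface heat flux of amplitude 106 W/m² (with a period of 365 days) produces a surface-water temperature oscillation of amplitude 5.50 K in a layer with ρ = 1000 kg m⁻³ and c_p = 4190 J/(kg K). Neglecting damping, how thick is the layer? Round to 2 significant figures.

ω = 2π / 3.15×10^7 s = 1.99×10^-7 s⁻¹.
Required C = F₀ / (A ω) = 106 / (5.50 × 1.99×10^-7) = 9.67×10^7 J/(m²·K).
D = C / (ρ c_p) = 9.67×10^7 / (1000 × 4190) = 23.1 m.

23 m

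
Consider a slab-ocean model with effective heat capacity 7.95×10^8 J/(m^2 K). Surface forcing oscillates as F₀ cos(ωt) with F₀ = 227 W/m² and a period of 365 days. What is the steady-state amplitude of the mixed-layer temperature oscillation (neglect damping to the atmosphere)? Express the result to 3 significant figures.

1.43 K

Areal heat capacity C = 7.95×10^8 J/(m^2 K) (given).
Angular frequency ω = 2π / T = 2π / 3.15×10^7 s = 1.99×10^-7 s⁻¹.
Cω = 7.95×10^8 × 1.99×10^-7 = 158 W/(m²·K).
Amplitude A = F₀ / (Cω) = 227 / 158 = 1.43 K.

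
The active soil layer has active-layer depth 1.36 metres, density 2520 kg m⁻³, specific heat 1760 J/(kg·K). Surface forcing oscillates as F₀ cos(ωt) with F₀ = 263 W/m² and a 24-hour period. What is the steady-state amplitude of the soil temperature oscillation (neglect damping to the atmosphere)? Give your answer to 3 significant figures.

Areal heat capacity C = ρ c_p D = 2520 × 1760 × 1.36 = 6.03×10^6 J m⁻² K⁻¹.
Angular frequency ω = 2π / T = 2π / 86400 s = 7.27×10^-5 s⁻¹.
Cω = 6.03×10^6 × 7.27×10^-5 = 439 W/(m²·K).
Amplitude A = F₀ / (Cω) = 263 / 439 = 0.600 K.

0.600 K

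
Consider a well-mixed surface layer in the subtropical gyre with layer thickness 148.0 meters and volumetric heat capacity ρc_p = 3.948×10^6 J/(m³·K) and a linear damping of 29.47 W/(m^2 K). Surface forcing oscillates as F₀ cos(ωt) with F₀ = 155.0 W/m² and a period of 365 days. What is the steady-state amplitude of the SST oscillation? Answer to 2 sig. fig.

1.3 K

Areal heat capacity C = ρc_p × D = 3.948×10^6 × 148.0 = 5.84×10^8 J/(m^2 K).
Angular frequency ω = 2π / T = 2π / 3.15×10^7 s = 1.99×10^-7 s⁻¹.
√((Cω)² + λ²) = √((116)² + 29.47²) = 120 W/(m²·K).
Amplitude A = F₀ / √((Cω)²+λ²) = 155.0 / 120 = 1.29 K.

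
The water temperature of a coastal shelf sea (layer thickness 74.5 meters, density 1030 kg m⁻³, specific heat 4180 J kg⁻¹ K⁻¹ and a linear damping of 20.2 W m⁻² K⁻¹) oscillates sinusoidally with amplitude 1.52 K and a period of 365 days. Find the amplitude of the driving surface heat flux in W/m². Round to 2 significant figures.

100

Areal heat capacity C = ρ c_p D = 1030 × 4180 × 74.5 = 3.21×10^8 J m⁻² K⁻¹.
ω = 2π / 3.15×10^7 s = 1.99×10^-7 s⁻¹.
√((Cω)² + λ²) = √((63.9)² + 20.2²) = 67.0 W/(m²·K).
F₀ = A × √((Cω)²+λ²) = 1.52 × 67.0 = 102 W/m².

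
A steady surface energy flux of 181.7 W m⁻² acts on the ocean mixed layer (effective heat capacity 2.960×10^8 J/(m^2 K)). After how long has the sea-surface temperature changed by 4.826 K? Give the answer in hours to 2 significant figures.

Areal heat capacity C = 2.960×10^8 J/(m^2 K) (given).
Time required: Δt = C ΔT / F = 2.96×10^8 × 4.826 / 181.7 = 7.86×10^6 s.
In hours: 7.86×10^6 s / (3600 s/hour) = 2180 hours.

2200 hours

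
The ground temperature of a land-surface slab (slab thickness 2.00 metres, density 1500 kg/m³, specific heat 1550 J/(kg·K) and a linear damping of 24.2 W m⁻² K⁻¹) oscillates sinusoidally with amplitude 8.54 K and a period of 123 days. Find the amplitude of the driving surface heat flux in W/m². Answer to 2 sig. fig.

210

Areal heat capacity C = ρ c_p D = 1500 × 1550 × 2.00 = 4.65×10^6 J/(m^2 K).
ω = 2π / 1.06×10^7 s = 5.91×10^-7 s⁻¹.
√((Cω)² + λ²) = √((2.75)² + 24.2²) = 24.4 W/(m²·K).
F₀ = A × √((Cω)²+λ²) = 8.54 × 24.4 = 208 W/m².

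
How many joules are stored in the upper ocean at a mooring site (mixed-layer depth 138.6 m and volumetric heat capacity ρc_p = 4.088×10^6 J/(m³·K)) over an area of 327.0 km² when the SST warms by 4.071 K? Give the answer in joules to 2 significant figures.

Areal heat capacity C = ρc_p × D = 4.088×10^6 × 138.6 = 5.67×10^8 J/(m^2 K).
Heat per unit area: q = C ΔT = 5.67×10^8 × 4.071 = 2.31×10^9 J/m².
Total heat: Q = q × A = 2.31×10^9 × (327.0 × 10⁶ m²) = 7.54×10^17 J.

7.5×10^17 J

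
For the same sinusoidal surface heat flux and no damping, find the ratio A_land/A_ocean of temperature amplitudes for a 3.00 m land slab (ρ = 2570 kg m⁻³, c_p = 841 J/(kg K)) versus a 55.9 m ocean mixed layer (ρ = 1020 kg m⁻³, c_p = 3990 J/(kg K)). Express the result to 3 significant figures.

35.1

C_ocean = 1020 × 3990 × 55.9 = 2.28×10^8 J/(m²·K).
C_land = 2570 × 841 × 3.00 = 6.48×10^6 J/(m²·K).
Undamped amplitude ∝ 1/C, so A_land/A_ocean = C_ocean/C_land = 35.1.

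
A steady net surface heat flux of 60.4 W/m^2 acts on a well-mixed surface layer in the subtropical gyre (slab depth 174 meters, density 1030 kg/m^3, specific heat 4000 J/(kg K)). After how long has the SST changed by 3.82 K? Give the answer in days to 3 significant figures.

525 days

Areal heat capacity C = ρ c_p D = 1030 × 4000 × 174 = 7.17×10^8 J m⁻² K⁻¹.
Time required: Δt = C ΔT / F = 7.17×10^8 × 3.82 / 60.4 = 4.53×10^7 s.
In days: 4.53×10^7 s / (86400 s/day) = 525 days.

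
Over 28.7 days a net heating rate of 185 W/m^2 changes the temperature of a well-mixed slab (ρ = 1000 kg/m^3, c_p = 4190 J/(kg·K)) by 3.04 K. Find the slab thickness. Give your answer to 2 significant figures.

36 m

Heat input Q = F Δt = 185 × 2.48×10^6 s = 4.59×10^8 J/m².
Required areal heat capacity C = Q / ΔT = 1.51×10^8 J/(m²·K).
Depth D = C / (ρ c_p) = 1.51×10^8 / (1000 × 4190) = 36.0 m.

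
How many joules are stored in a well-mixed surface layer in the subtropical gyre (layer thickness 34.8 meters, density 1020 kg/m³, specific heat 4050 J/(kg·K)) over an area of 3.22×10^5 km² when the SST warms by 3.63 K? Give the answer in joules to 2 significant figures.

1.7×10^20 J

Areal heat capacity C = ρ c_p D = 1020 × 4050 × 34.8 = 1.44×10^8 J m⁻² K⁻¹.
Heat per unit area: q = C ΔT = 1.44×10^8 × 3.63 = 5.22×10^8 J/m².
Total heat: Q = q × A = 5.22×10^8 × (3.22×10^5 × 10⁶ m²) = 1.68×10^20 J.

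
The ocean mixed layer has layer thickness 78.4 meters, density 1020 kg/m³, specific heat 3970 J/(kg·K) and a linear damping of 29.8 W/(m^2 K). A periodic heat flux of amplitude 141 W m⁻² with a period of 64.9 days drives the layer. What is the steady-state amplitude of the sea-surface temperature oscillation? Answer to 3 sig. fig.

0.395 K

Areal heat capacity C = ρ c_p D = 1020 × 3970 × 78.4 = 3.17×10^8 J/(m²·K).
Angular frequency ω = 2π / T = 2π / 5.61×10^6 s = 1.12×10^-6 s⁻¹.
√((Cω)² + λ²) = √((356)² + 29.8²) = 357 W/(m²·K).
Amplitude A = F₀ / √((Cω)²+λ²) = 141 / 357 = 0.395 K.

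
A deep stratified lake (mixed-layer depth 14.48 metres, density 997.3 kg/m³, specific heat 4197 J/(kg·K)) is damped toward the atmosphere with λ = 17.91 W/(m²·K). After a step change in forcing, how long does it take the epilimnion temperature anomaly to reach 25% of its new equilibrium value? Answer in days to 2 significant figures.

11 days

Areal heat capacity C = ρ c_p D = 997.3 × 4197 × 14.48 = 6.06×10^7 J/(m²·K).
τ = C / λ = 6.06×10^7 / 17.91 = 3.38×10^6 s.
Fraction reached: 1 − e^(−t/τ) = 0.25 ⇒ t = −τ ln(1 − 0.25) = τ × 0.288.
t = 9.74×10^5 s = 11.3 days.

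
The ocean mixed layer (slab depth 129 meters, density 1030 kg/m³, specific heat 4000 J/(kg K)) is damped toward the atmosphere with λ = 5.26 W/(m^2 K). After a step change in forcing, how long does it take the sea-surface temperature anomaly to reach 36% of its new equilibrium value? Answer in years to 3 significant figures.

1.43 years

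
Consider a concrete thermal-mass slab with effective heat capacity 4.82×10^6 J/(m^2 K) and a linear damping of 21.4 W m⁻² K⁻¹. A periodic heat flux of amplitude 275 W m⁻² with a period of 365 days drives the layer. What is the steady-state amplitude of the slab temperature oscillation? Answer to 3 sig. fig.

12.8 K

Areal heat capacity C = 4.82×10^6 J/(m^2 K) (given).
Angular frequency ω = 2π / T = 2π / 3.15×10^7 s = 1.99×10^-7 s⁻¹.
√((Cω)² + λ²) = √((0.960)² + 21.4²) = 21.4 W/(m²·K).
Amplitude A = F₀ / √((Cω)²+λ²) = 275 / 21.4 = 12.8 K.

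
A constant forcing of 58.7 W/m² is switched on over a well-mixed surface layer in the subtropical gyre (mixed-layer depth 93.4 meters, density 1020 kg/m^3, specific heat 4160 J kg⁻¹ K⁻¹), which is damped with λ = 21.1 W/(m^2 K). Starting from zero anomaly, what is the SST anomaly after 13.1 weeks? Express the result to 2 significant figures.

0.96 K

Areal heat capacity C = ρ c_p D = 1020 × 4160 × 93.4 = 3.96×10^8 J m⁻² K⁻¹.
τ = C / λ = 3.96×10^8 / 21.1 = 1.88×10^7 s.
Equilibrium anomaly ΔT_eq = F / λ = 58.7 / 21.1 = 2.78 K.
t = 13.1 weeks = 7.92×10^6 s, so t/τ = 0.422.
ΔT(t) = ΔT_eq (1 − e^(−t/τ)) = 2.78 × (1 − e^−0.422) = 0.957 K.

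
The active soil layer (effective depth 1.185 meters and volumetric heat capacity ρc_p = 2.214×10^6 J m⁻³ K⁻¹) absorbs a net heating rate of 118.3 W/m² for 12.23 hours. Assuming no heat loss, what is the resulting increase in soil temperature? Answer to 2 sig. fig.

Areal heat capacity C = ρc_p × D = 2.214×10^6 × 1.185 = 2.62×10^6 J/(m^2 K).
Net heat input Q = F Δt = 118.3 × (12.23 hours × 3600 s/hour) = 5.21×10^6 J/m².
ΔT = Q / C = 5.21×10^6 / 2.62×10^6 = 1.99 K.

2.0 K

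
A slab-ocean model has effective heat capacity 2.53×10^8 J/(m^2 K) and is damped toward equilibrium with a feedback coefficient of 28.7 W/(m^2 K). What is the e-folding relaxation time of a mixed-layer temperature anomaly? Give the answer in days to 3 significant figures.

102 days

Areal heat capacity C = 2.53×10^8 J/(m^2 K) (given).
Relaxation time τ = C / λ = 2.53×10^8 / 28.7 = 8.82×10^6 s.
In days: 8.82×10^6 s / (86400 s/day) = 102 days.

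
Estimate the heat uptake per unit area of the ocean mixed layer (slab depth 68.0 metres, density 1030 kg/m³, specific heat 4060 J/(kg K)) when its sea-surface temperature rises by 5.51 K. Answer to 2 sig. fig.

Areal heat capacity C = ρ c_p D = 1030 × 4060 × 68.0 = 2.84×10^8 J/(m²·K).
ΔQ = C ΔT = 2.84×10^8 × 5.51 = 1.57×10^9 J/m².

1.6×10^9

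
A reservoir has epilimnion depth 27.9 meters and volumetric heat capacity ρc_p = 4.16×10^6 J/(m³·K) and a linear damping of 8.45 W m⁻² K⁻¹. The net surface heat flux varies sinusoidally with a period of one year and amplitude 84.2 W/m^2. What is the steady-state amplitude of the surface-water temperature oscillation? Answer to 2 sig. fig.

Areal heat capacity C = ρc_p × D = 4.16×10^6 × 27.9 = 1.16×10^8 J/(m²·K).
Angular frequency ω = 2π / T = 2π / 3.15×10^7 s = 1.99×10^-7 s⁻¹.
√((Cω)² + λ²) = √((23.1)² + 8.45²) = 24.6 W/(m²·K).
Amplitude A = F₀ / √((Cω)²+λ²) = 84.2 / 24.6 = 3.42 K.

3.4 K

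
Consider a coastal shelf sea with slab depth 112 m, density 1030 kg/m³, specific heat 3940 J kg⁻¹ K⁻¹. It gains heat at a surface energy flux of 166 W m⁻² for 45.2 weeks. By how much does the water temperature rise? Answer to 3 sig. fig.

Areal heat capacity C = ρ c_p D = 1030 × 3940 × 112 = 4.55×10^8 J m⁻² K⁻¹.
Net heat input Q = F Δt = 166 × (45.2 weeks × 6.048×10^5 s/week) = 4.54×10^9 J/m².
ΔT = Q / C = 4.54×10^9 / 4.55×10^8 = 9.98 K.

9.98 K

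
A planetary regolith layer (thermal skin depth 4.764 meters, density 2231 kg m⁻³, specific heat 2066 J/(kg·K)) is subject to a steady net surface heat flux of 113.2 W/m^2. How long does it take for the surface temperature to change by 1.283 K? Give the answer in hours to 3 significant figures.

Areal heat capacity C = ρ c_p D = 2231 × 2066 × 4.764 = 2.20×10^7 J m⁻² K⁻¹.
Time required: Δt = C ΔT / F = 2.20×10^7 × 1.283 / 113.2 = 2.49×10^5 s.
In hours: 2.49×10^5 s / (3600 s/hour) = 69.1 hours.

69.1 hours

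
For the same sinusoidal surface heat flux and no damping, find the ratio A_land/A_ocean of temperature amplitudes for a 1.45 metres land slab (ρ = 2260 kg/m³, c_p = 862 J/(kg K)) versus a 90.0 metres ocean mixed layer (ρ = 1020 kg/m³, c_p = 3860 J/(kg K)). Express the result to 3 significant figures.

C_ocean = 1020 × 3860 × 90.0 = 3.54×10^8 J/(m²·K).
C_land = 2260 × 862 × 1.45 = 2.82×10^6 J/(m²·K).
Undamped amplitude ∝ 1/C, so A_land/A_ocean = C_ocean/C_land = 125.

125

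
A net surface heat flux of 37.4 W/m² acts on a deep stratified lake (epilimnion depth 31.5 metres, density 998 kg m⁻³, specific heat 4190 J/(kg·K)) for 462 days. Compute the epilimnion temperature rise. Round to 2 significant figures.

Areal heat capacity C = ρ c_p D = 998 × 4190 × 31.5 = 1.32×10^8 J/(m^2 K).
Net heat input Q = F Δt = 37.4 × (462 days × 86400 s/day) = 1.49×10^9 J/m².
ΔT = Q / C = 1.49×10^9 / 1.32×10^8 = 11.3 K.

11 K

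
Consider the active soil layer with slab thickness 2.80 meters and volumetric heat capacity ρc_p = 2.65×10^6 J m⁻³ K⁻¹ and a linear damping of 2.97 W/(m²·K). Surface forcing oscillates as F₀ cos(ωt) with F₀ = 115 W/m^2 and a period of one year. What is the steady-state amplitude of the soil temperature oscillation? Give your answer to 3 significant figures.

34.7 K

Areal heat capacity C = ρc_p × D = 2.65×10^6 × 2.80 = 7.42×10^6 J/(m²·K).
Angular frequency ω = 2π / T = 2π / 3.15×10^7 s = 1.99×10^-7 s⁻¹.
√((Cω)² + λ²) = √((1.48)² + 2.97²) = 3.32 W/(m²·K).
Amplitude A = F₀ / √((Cω)²+λ²) = 115 / 3.32 = 34.7 K.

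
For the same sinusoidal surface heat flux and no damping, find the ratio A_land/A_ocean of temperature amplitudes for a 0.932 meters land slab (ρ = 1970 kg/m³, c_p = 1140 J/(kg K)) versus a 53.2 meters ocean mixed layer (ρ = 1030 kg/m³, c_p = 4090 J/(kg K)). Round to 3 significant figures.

107

C_ocean = 1030 × 4090 × 53.2 = 2.24×10^8 J/(m²·K).
C_land = 1970 × 1140 × 0.932 = 2.09×10^6 J/(m²·K).
Undamped amplitude ∝ 1/C, so A_land/A_ocean = C_ocean/C_land = 107.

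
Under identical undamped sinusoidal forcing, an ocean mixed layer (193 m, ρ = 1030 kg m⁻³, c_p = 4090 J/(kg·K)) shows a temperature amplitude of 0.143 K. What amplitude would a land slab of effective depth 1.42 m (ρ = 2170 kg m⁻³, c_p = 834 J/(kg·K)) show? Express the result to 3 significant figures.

C_ocean = 8.13×10^8 J/(m²·K); C_land = 2.57×10^6 J/(m²·K).
A ∝ 1/C ⇒ A_land = A_ocean × C_ocean/C_land = 0.143 × 316 = 45.2 K.

45.2 K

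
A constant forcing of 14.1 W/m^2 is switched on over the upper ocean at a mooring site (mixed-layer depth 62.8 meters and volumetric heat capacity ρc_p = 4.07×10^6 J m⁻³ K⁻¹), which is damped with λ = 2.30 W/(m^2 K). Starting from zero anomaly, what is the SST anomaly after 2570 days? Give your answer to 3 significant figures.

5.30 K

Areal heat capacity C = ρc_p × D = 4.07×10^6 × 62.8 = 2.56×10^8 J/(m²·K).
τ = C / λ = 2.56×10^8 / 2.30 = 1.11×10^8 s.
Equilibrium anomaly ΔT_eq = F / λ = 14.1 / 2.30 = 6.13 K.
t = 2570 days = 2.22×10^8 s, so t/τ = 2.00.
ΔT(t) = ΔT_eq (1 − e^(−t/τ)) = 6.13 × (1 − e^−2.00) = 5.30 K.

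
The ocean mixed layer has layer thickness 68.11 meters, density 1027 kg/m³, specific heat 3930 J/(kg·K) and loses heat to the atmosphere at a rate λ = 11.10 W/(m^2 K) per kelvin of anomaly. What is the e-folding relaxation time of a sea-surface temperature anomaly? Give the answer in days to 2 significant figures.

Areal heat capacity C = ρ c_p D = 1027 × 3930 × 68.11 = 2.75×10^8 J m⁻² K⁻¹.
Relaxation time τ = C / λ = 2.75×10^8 / 11.10 = 2.48×10^7 s.
In days: 2.48×10^7 s / (86400 s/day) = 287 days.

290 days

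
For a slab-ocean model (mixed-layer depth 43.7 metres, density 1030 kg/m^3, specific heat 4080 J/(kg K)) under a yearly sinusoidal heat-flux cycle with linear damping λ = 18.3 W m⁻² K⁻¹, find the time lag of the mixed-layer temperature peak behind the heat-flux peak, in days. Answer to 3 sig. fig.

Areal heat capacity C = ρ c_p D = 1030 × 4080 × 43.7 = 1.84×10^8 J/(m^2 K).
ω = 2π / 3.15×10^7 s = 1.99×10^-7 s⁻¹.
Phase lag φ = arctan(Cω/λ) = arctan(36.6/18.3) = 1.11 rad.
Time lag = φ / ω = 1.11 / 1.99×10^-7 = 5.56×10^6 s = 64.3 days.

64.3 days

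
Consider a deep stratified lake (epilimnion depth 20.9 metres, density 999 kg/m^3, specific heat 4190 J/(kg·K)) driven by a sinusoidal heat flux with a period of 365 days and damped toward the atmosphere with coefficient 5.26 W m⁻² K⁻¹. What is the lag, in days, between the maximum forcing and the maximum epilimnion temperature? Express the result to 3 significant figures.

Areal heat capacity C = ρ c_p D = 999 × 4190 × 20.9 = 8.75×10^7 J m⁻² K⁻¹.
ω = 2π / 3.15×10^7 s = 1.99×10^-7 s⁻¹.
Phase lag φ = arctan(Cω/λ) = arctan(17.4/5.26) = 1.28 rad.
Time lag = φ / ω = 1.28 / 1.99×10^-7 = 6.41×10^6 s = 74.2 days.

74.2 days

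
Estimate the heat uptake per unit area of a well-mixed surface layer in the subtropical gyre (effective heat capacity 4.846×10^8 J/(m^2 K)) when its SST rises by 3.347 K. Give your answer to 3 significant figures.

Areal heat capacity C = 4.846×10^8 J/(m^2 K) (given).
ΔQ = C ΔT = 4.85×10^8 × 3.347 = 1.62×10^9 J/m².

1.62×10^9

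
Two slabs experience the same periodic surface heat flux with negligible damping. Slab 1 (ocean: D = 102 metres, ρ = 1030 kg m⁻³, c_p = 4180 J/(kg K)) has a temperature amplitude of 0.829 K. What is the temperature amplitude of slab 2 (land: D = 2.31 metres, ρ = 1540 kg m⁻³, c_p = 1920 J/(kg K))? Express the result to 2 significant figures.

C_ocean = 4.39×10^8 J/(m²·K); C_land = 6.83×10^6 J/(m²·K).
A ∝ 1/C ⇒ A_land = A_ocean × C_ocean/C_land = 0.829 × 64.3 = 53.3 K.

53 K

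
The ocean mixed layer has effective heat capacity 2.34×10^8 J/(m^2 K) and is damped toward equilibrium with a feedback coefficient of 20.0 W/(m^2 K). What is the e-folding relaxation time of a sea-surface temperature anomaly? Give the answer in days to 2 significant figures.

140 days

Areal heat capacity C = 2.34×10^8 J/(m^2 K) (given).
Relaxation time τ = C / λ = 2.34×10^8 / 20.0 = 1.17×10^7 s.
In days: 1.17×10^7 s / (86400 s/day) = 135 days.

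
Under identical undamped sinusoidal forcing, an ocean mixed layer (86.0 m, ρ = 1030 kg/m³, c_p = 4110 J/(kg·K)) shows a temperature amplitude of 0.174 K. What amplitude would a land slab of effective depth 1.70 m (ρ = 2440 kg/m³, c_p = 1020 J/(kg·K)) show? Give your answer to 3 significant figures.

15.0 K

C_ocean = 3.64×10^8 J/(m²·K); C_land = 4.23×10^6 J/(m²·K).
A ∝ 1/C ⇒ A_land = A_ocean × C_ocean/C_land = 0.174 × 86.0 = 15.0 K.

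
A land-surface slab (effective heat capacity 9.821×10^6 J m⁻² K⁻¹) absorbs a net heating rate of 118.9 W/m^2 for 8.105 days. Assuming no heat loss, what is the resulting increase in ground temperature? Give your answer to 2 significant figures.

Areal heat capacity C = 9.821×10^6 J m⁻² K⁻¹ (given).
Net heat input Q = F Δt = 118.9 × (8.105 days × 86400 s/day) = 8.33×10^7 J/m².
ΔT = Q / C = 8.33×10^7 / 9.82×10^6 = 8.48 K.

8.5 K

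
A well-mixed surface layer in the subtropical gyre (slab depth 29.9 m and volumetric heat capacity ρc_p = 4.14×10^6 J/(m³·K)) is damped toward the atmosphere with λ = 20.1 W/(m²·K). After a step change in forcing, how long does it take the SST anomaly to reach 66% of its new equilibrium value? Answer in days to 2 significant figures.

77 days

Areal heat capacity C = ρc_p × D = 4.14×10^6 × 29.9 = 1.24×10^8 J m⁻² K⁻¹.
τ = C / λ = 1.24×10^8 / 20.1 = 6.16×10^6 s.
Fraction reached: 1 − e^(−t/τ) = 0.66 ⇒ t = −τ ln(1 − 0.66) = τ × 1.08.
t = 6.64×10^6 s = 76.9 days.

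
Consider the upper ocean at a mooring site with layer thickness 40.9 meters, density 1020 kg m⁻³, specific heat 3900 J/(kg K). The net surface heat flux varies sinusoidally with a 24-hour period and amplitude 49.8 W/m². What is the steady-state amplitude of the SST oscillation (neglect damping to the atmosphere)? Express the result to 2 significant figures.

0.0042 K

Areal heat capacity C = ρ c_p D = 1020 × 3900 × 40.9 = 1.63×10^8 J/(m²·K).
Angular frequency ω = 2π / T = 2π / 86400 s = 7.27×10^-5 s⁻¹.
Cω = 1.63×10^8 × 7.27×10^-5 = 11800 W/(m²·K).
Amplitude A = F₀ / (Cω) = 49.8 / 11800 = 0.00421 K.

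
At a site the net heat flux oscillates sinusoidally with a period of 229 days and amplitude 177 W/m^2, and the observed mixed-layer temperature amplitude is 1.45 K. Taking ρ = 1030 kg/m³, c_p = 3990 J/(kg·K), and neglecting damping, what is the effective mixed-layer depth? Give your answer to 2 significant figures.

94 m

ω = 2π / 1.98×10^7 s = 3.18×10^-7 s⁻¹.
Required C = F₀ / (A ω) = 177 / (1.45 × 3.18×10^-7) = 3.84×10^8 J/(m²·K).
D = C / (ρ c_p) = 3.84×10^8 / (1030 × 3990) = 93.5 m.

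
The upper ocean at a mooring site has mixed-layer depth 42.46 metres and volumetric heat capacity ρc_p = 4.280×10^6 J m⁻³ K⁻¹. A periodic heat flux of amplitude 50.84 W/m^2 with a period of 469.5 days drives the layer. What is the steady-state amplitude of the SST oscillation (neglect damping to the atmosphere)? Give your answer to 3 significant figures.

1.81 K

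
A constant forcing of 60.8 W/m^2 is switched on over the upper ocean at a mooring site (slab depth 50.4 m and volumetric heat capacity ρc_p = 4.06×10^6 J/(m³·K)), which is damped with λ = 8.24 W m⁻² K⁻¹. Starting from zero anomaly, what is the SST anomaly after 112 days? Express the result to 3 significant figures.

2.38 K

Areal heat capacity C = ρc_p × D = 4.06×10^6 × 50.4 = 2.05×10^8 J/(m^2 K).
τ = C / λ = 2.05×10^8 / 8.24 = 2.48×10^7 s.
Equilibrium anomaly ΔT_eq = F / λ = 60.8 / 8.24 = 7.38 K.
t = 112 days = 9.68×10^6 s, so t/τ = 0.390.
ΔT(t) = ΔT_eq (1 − e^(−t/τ)) = 7.38 × (1 − e^−0.390) = 2.38 K.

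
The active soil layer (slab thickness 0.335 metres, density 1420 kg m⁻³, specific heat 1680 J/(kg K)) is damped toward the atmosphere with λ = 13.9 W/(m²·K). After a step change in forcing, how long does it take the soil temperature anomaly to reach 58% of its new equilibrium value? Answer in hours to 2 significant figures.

Areal heat capacity C = ρ c_p D = 1420 × 1680 × 0.335 = 7.99×10^5 J/(m²·K).
τ = C / λ = 7.99×10^5 / 13.9 = 57500 s.
Fraction reached: 1 − e^(−t/τ) = 0.58 ⇒ t = −τ ln(1 − 0.58) = τ × 0.868.
t = 49900 s = 13.9 hours.

14 hours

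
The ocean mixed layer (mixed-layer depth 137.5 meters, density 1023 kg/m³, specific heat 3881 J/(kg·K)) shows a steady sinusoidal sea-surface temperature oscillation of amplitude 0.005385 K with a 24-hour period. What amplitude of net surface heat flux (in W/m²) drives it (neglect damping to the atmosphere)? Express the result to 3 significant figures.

Areal heat capacity C = ρ c_p D = 1023 × 3881 × 137.5 = 5.46×10^8 J/(m²·K).
ω = 2π / 86400 s = 7.27×10^-5 s⁻¹.
Cω = 5.46×10^8 × 7.27×10^-5 = 39700 W/(m²·K).
F₀ = A × Cω = 0.005385 × 39700 = 214 W/m².

214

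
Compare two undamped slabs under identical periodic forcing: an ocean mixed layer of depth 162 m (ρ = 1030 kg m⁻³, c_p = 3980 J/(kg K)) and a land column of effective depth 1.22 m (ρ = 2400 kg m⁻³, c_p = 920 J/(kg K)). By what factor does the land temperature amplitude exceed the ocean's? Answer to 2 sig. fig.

C_ocean = 1030 × 3980 × 162 = 6.64×10^8 J/(m²·K).
C_land = 2400 × 920 × 1.22 = 2.69×10^6 J/(m²·K).
Undamped amplitude ∝ 1/C, so A_land/A_ocean = C_ocean/C_land = 247.

250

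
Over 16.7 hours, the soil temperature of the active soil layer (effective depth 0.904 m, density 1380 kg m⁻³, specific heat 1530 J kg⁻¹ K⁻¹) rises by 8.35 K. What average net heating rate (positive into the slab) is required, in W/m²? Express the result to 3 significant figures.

265

Areal heat capacity C = ρ c_p D = 1380 × 1530 × 0.904 = 1.91×10^6 J/(m^2 K).
Required heat per unit area: Q = C ΔT = 1.91×10^6 × 8.35 = 1.59×10^7 J/m².
Flux F = Q / Δt = 1.59×10^7 / 60100 s = 265 W/m².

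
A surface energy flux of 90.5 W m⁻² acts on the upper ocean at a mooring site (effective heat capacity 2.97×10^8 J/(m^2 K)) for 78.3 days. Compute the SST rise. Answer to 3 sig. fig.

2.06 K

Areal heat capacity C = 2.97×10^8 J/(m^2 K) (given).
Net heat input Q = F Δt = 90.5 × (78.3 days × 86400 s/day) = 6.12×10^8 J/m².
ΔT = Q / C = 6.12×10^8 / 2.97×10^8 = 2.06 K.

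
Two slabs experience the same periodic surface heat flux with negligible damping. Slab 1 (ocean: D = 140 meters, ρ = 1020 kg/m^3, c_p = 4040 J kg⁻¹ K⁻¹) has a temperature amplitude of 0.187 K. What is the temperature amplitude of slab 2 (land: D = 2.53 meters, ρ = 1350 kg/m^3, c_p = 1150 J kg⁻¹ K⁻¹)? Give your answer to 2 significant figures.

27 K

C_ocean = 5.77×10^8 J/(m²·K); C_land = 3.93×10^6 J/(m²·K).
A ∝ 1/C ⇒ A_land = A_ocean × C_ocean/C_land = 0.187 × 147 = 27.5 K.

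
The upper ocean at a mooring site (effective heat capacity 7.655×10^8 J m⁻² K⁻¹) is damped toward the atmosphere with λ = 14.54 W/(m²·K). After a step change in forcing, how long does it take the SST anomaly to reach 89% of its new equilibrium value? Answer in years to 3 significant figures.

Areal heat capacity C = 7.655×10^8 J m⁻² K⁻¹ (given).
τ = C / λ = 7.65×10^8 / 14.54 = 5.26×10^7 s.
Fraction reached: 1 − e^(−t/τ) = 0.89 ⇒ t = −τ ln(1 − 0.89) = τ × 2.21.
t = 1.16×10^8 s = 3.68 years.

3.68 years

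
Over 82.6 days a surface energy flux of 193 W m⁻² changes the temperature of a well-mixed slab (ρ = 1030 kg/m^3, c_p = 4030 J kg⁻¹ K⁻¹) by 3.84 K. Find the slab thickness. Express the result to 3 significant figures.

Heat input Q = F Δt = 193 × 7.14×10^6 s = 1.38×10^9 J/m².
Required areal heat capacity C = Q / ΔT = 3.59×10^8 J/(m²·K).
Depth D = C / (ρ c_p) = 3.59×10^8 / (1030 × 4030) = 86.4 m.

86.4 m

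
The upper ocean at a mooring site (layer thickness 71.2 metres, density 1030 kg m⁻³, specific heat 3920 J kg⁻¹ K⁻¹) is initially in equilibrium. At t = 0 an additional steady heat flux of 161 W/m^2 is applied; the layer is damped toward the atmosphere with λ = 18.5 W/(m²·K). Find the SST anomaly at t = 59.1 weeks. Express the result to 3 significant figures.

7.83 K

Areal heat capacity C = ρ c_p D = 1030 × 3920 × 71.2 = 2.87×10^8 J/(m^2 K).
τ = C / λ = 2.87×10^8 / 18.5 = 1.55×10^7 s.
Equilibrium anomaly ΔT_eq = F / λ = 161 / 18.5 = 8.70 K.
t = 59.1 weeks = 3.57×10^7 s, so t/τ = 2.30.
ΔT(t) = ΔT_eq (1 − e^(−t/τ)) = 8.70 × (1 − e^−2.30) = 7.83 K.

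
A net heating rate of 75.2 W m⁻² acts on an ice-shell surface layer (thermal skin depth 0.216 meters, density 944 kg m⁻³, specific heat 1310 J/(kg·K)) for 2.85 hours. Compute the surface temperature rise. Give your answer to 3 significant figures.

Areal heat capacity C = ρ c_p D = 944 × 1310 × 0.216 = 2.67×10^5 J/(m²·K).
Net heat input Q = F Δt = 75.2 × (2.85 hours × 3600 s/hour) = 7.72×10^5 J/m².
ΔT = Q / C = 7.72×10^5 / 2.67×10^5 = 2.89 K.

2.89 K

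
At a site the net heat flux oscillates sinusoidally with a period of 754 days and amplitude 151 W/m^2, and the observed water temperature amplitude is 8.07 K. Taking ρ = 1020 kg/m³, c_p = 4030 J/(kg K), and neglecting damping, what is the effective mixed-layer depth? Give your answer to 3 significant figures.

ω = 2π / 6.51×10^7 s = 9.64×10^-8 s⁻¹.
Required C = F₀ / (A ω) = 151 / (8.07 × 9.64×10^-8) = 1.94×10^8 J/(m²·K).
D = C / (ρ c_p) = 1.94×10^8 / (1020 × 4030) = 47.2 m.

47.2 m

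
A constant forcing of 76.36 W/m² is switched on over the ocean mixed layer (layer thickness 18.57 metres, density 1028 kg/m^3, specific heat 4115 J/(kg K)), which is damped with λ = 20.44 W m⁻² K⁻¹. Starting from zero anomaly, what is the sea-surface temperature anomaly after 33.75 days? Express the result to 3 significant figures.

Areal heat capacity C = ρ c_p D = 1028 × 4115 × 18.57 = 7.86×10^7 J m⁻² K⁻¹.
τ = C / λ = 7.86×10^7 / 20.44 = 3.84×10^6 s.
Equilibrium anomaly ΔT_eq = F / λ = 76.36 / 20.44 = 3.74 K.
t = 33.75 days = 2.92×10^6 s, so t/τ = 0.759.
ΔT(t) = ΔT_eq (1 − e^(−t/τ)) = 3.74 × (1 − e^−0.759) = 1.99 K.

1.99 K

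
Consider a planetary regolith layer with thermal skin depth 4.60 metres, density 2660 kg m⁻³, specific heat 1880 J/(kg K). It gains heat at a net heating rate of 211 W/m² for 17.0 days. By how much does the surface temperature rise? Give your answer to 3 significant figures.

Areal heat capacity C = ρ c_p D = 2660 × 1880 × 4.60 = 2.30×10^7 J m⁻² K⁻¹.
Net heat input Q = F Δt = 211 × (17.0 days × 86400 s/day) = 3.10×10^8 J/m².
ΔT = Q / C = 3.10×10^8 / 2.30×10^7 = 13.5 K.

13.5 K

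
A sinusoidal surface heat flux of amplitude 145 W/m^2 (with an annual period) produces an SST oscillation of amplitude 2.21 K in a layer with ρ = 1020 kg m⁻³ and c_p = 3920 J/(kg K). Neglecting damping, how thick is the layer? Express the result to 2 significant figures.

ω = 2π / 3.15×10^7 s = 1.99×10^-7 s⁻¹.
Required C = F₀ / (A ω) = 145 / (2.21 × 1.99×10^-7) = 3.29×10^8 J/(m²·K).
D = C / (ρ c_p) = 3.29×10^8 / (1020 × 3920) = 82.4 m.

82 m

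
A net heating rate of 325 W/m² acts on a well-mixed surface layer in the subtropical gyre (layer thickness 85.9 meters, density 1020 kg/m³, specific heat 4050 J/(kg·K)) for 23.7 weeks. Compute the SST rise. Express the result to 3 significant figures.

Areal heat capacity C = ρ c_p D = 1020 × 4050 × 85.9 = 3.55×10^8 J m⁻² K⁻¹.
Net heat input Q = F Δt = 325 × (23.7 weeks × 6.048×10^5 s/week) = 4.66×10^9 J/m².
ΔT = Q / C = 4.66×10^9 / 3.55×10^8 = 13.1 K.

13.1 K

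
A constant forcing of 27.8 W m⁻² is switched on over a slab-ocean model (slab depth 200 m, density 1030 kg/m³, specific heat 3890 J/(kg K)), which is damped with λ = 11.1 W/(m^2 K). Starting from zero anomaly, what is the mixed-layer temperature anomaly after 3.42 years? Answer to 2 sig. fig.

Areal heat capacity C = ρ c_p D = 1030 × 3890 × 200 = 8.01×10^8 J/(m^2 K).
τ = C / λ = 8.01×10^8 / 11.1 = 7.22×10^7 s.
Equilibrium anomaly ΔT_eq = F / λ = 27.8 / 11.1 = 2.50 K.
t = 3.42 years = 1.08×10^8 s, so t/τ = 1.49.
ΔT(t) = ΔT_eq (1 − e^(−t/τ)) = 2.50 × (1 − e^−1.49) = 1.94 K.

1.9 K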